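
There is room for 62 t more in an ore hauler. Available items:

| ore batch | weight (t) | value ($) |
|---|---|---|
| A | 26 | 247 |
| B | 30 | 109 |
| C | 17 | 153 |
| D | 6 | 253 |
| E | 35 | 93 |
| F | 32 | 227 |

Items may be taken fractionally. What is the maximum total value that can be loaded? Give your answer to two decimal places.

745.22

Order: D (253/6=42.17) > A (247/26=9.50) > C (153/17=9.00) > F (227/32=7.09) > B (109/30=3.63) > E (93/35=2.66)
Fill: take D (6 @ 253) → take A (26 @ 247) → take C (17 @ 153) → take 13/32 of F → 92.22; 62/62 used.
Total value = 745.22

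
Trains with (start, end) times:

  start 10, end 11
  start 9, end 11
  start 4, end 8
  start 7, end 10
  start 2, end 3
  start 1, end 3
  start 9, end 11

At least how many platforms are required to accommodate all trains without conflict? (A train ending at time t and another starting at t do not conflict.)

3

The answer is the maximum number of intervals overlapping at any instant.
Events (time:±→running): 1:+→1 2:+→2 3:-→1 3:-→0 4:+→1 7:+→2 8:-→1 9:+→2 9:+→3 … peak 3.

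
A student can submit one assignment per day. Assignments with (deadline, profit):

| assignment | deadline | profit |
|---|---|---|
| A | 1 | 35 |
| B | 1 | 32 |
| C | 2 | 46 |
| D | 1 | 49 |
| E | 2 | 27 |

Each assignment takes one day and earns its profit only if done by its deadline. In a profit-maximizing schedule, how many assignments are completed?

Take jobs in profit order; each goes to the latest open slot no later than its deadline.
Profit order: D=49 C=46 A=35 B=32 E=27
Assign: D→slot 1, C→slot 2, A skipped, B skipped, E skipped.
Slots: [1:D] [2:C]
2 of 5 scheduled.

2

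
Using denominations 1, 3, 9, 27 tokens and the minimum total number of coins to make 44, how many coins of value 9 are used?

Greedy: take as many of the largest coin as possible, then repeat with the remainder.
44 − 1×27→17 − 1×9→8 − 2×3→2 − 2×1→0
Count of 9: 1

1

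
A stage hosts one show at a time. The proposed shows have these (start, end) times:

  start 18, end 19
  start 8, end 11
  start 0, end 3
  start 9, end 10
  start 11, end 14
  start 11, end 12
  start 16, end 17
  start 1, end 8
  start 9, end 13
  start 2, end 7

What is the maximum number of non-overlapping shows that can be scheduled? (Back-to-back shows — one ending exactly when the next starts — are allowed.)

5

By end time: (0,3), (2,7), (1,8), (9,10), (8,11), (11,12), (9,13), (11,14), (16,17), (18,19).
Pick (0,3); next start ≥ 3 → (9,10); next start ≥ 10 → (11,12); next start ≥ 12 → (16,17); next start ≥ 17 → (18,19).
Selected 5 shows.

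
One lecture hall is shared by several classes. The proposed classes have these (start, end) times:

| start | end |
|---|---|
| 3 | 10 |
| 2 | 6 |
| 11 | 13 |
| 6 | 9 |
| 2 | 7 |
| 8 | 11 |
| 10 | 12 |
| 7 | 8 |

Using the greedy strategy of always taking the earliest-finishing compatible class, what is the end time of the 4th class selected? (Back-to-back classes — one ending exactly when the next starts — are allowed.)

13

Sort by end time and greedily take each interval whose start is ≥ the last chosen end.
By end time: (2,6), (2,7), (7,8), (6,9), (3,10), (8,11), (10,12), (11,13).
Pick (2,6); next start ≥ 6 → (7,8); next start ≥ 8 → (8,11); next start ≥ 11 → (11,13).
Selected: (2,6) (7,8) (8,11) (11,13)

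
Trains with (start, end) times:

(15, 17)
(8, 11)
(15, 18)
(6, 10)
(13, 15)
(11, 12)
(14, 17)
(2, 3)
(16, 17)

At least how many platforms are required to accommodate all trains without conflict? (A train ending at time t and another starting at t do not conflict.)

The answer is the maximum number of intervals overlapping at any instant.
starts: [2, 6, 8, 11, 13, 14, 15, 15, 16]
ends:   [3, 10, 11, 12, 15, 17, 17, 17, 18]
s2→1 e3→0 s6→1 s8→2 e10→1 e11→0 s11→1 e12→0 s13→1 s14→2 e15→1 s15→2 s15→3 s16→4  — peak 4.

4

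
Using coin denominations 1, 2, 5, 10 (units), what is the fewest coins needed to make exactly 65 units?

7

Greedy: take as many of the largest coin as possible, then repeat with the remainder.
65 − 6×10→5 − 1×5→0
Total coins = 6 + 1 = 7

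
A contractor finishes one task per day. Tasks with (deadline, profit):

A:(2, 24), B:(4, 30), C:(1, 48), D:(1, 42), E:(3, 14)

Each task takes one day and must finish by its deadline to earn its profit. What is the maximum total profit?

116

Take jobs in profit order; each goes to the latest open slot no later than its deadline.
By profit: C(d1,48), D(d1,42), B(d4,30), A(d2,24), E(d3,14)
C→slot 1; D skipped; B→slot 4; A→slot 2; E→slot 3.
Profit = 48 + 24 + 14 + 30 = 116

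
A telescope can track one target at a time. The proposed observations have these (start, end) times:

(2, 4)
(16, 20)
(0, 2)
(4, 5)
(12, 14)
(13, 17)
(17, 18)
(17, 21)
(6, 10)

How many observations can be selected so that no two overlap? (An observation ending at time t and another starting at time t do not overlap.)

6

Sorted by end: (0,2)  (2,4)  (4,5)  (6,10)  (12,14)  (13,17)  (17,18)  (16,20)  (17,21)
take (0,2); take (2,4); take (4,5); take (6,10); take (12,14); take (17,18).
Selected 6 observations.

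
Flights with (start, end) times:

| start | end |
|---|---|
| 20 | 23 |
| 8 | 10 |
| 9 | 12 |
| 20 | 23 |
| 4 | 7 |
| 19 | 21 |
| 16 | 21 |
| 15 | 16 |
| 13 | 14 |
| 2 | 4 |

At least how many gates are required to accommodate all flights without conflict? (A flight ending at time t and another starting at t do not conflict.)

Count concurrent intervals with a sweep; the peak is the room count.
starts: [2, 4, 8, 9, 13, 15, 16, 19, 20, 20]
ends:   [4, 7, 10, 12, 14, 16, 21, 21, 23, 23]
s2→1 e4→0 s4→1 e7→0 s8→1 s9→2 e10→1 e12→0 s13→1 e14→0 s15→1 e16→0 s16→1 s19→2 s20→3 s20→4  — peak 4.

4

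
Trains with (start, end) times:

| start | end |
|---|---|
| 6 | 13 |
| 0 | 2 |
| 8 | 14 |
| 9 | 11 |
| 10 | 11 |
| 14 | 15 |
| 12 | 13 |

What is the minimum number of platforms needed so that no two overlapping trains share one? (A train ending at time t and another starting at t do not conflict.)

4

Count concurrent intervals with a sweep; the peak is the room count.
Events (time:±→running): 0:+→1 2:-→0 6:+→1 8:+→2 9:+→3 10:+→4 … peak 4.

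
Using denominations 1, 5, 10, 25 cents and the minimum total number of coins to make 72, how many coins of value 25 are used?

2

Use the largest denomination that fits, subtract, and repeat.
72 − 2×25→22 − 2×10→2 − 2×1→0
Count of 25: 2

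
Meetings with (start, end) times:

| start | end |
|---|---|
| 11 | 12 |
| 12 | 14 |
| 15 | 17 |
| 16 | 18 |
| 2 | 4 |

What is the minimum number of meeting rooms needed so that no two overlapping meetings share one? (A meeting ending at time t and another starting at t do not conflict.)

The answer is the maximum number of intervals overlapping at any instant.
starts: [2, 11, 12, 15, 16]
ends:   [4, 12, 14, 17, 18]
s2→1 e4→0 s11→1 e12→0 s12→1 e14→0 s15→1 s16→2  — peak 2.

2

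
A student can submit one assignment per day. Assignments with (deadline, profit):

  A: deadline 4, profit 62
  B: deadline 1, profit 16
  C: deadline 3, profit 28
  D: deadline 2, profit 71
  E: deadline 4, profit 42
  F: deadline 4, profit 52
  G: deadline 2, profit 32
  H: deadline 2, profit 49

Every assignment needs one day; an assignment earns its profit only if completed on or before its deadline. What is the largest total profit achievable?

234

By profit: D(d2,71), A(d4,62), F(d4,52), H(d2,49), E(d4,42), G(d2,32), C(d3,28), B(d1,16)
D→slot 2; A→slot 4; F→slot 3; H→slot 1; E skipped; G skipped; C skipped; B skipped.
Profit = 49 + 71 + 52 + 62 = 234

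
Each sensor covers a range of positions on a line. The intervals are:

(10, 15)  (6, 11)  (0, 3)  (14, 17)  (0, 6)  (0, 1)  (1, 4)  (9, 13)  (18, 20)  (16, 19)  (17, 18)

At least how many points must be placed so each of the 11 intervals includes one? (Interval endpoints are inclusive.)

4

By right end: [0,1]  [0,3]  [1,4]  [0,6]  [6,11]  [9,13]  [10,15]  [14,17]  [17,18]  [16,19]  [18,20]
[0,1] uncovered → point at 1; [6,11] uncovered → point at 11; [14,17] uncovered → point at 17; [18,20] uncovered → point at 20.
Points: 1, 11, 17, 20 (4 total).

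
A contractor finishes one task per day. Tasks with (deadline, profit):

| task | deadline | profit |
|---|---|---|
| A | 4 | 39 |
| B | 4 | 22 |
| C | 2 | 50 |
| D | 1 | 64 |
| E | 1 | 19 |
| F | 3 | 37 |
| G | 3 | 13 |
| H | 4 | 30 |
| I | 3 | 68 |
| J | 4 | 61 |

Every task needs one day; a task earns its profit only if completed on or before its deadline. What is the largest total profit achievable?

243

Sort by profit descending; place each in the latest free slot ≤ its deadline.
Profit order: I=68 D=64 J=61 C=50 A=39 F=37 H=30 B=22 E=19 G=13
Assign: I→slot 3, D→slot 1, J→slot 4, C→slot 2, A skipped, F skipped, H skipped, B skipped, E skipped, G skipped.
Slots: [1:D] [2:C] [3:I] [4:J]
Profit = 64 + 50 + 68 + 61 = 243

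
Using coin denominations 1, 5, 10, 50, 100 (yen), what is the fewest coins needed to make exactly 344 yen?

Greedy: take as many of the largest coin as possible, then repeat with the remainder.
344 = 3×100 + 4×10 + 4×1
Total coins = 3 + 4 + 4 = 11

11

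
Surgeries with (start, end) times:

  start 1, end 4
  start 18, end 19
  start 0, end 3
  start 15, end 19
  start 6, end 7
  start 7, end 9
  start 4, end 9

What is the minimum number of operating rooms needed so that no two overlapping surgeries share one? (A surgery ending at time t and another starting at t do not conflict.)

2

The answer is the maximum number of intervals overlapping at any instant.
Events (time:±→running): 0:+→1 1:+→2 … peak 2.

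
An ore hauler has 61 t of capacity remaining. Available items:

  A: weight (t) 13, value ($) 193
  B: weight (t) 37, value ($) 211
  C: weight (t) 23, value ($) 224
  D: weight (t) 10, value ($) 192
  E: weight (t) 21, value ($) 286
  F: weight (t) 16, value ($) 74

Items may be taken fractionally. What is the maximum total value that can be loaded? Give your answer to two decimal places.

836.57

Sort by value per unit weight and fill in that order.
Ratios (sorted): D 19.20, A 14.85, E 13.62, C 9.74, B 5.70, F 4.62
take D (10 @ 192); take A (13 @ 193); take E (21 @ 286); take 17/23 of C → 165.57. Capacity used 61/61.
Total value = 836.57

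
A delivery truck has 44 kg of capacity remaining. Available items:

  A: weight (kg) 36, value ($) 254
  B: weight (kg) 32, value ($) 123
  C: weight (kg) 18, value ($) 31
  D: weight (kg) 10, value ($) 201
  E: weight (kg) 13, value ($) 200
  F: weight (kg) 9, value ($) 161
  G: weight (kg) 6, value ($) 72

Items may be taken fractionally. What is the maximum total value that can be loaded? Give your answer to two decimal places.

Order: D (201/10=20.10) > F (161/9=17.89) > E (200/13=15.38) > G (72/6=12.00) > A (254/36=7.06) > B (123/32=3.84) > C (31/18=1.72)
Fill: take D (10 @ 201) → take F (9 @ 161) → take E (13 @ 200) → take G (6 @ 72) → take 6/36 of A → 42.33; 44/44 used.
Total value = 676.33

676.33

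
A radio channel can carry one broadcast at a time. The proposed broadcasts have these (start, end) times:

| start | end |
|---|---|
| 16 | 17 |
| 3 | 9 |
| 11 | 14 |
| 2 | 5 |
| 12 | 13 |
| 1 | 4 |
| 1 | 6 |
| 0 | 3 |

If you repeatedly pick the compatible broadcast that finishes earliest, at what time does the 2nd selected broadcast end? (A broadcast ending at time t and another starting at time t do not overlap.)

By end time: (0,3), (1,4), (2,5), (1,6), (3,9), (12,13), (11,14), (16,17).
Pick (0,3); next start ≥ 3 → (3,9); next start ≥ 9 → (12,13); next start ≥ 13 → (16,17).
Selected: (0,3) (3,9) (12,13) (16,17)

9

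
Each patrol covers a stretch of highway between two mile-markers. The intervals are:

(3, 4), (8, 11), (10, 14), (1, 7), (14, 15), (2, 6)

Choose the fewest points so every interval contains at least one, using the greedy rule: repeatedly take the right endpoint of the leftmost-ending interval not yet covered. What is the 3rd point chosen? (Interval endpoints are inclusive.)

15

Sort by right endpoint; whenever an interval is uncovered, place a point at its right end.
By right end: [3,4]  [2,6]  [1,7]  [8,11]  [10,14]  [14,15]
[3,4] uncovered → point at 4; [8,11] uncovered → point at 11; [14,15] uncovered → point at 15.
Points: 4, 11, 15 (3 total).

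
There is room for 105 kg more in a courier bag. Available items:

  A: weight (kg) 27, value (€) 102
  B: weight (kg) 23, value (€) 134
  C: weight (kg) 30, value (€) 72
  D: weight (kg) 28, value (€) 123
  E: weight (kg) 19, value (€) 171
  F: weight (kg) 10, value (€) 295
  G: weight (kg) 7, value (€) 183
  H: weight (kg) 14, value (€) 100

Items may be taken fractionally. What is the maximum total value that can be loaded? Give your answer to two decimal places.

Greedy by value/weight ratio, highest first.
Order: F (295/10=29.50) > G (183/7=26.14) > E (171/19=9.00) > H (100/14=7.14) > B (134/23=5.83) > D (123/28=4.39) > A (102/27=3.78) > C (72/30=2.40)
Fill: take F (10 @ 295) → take G (7 @ 183) → take E (19 @ 171) → take H (14 @ 100) → take B (23 @ 134) → take D (28 @ 123) → take 4/27 of A → 15.11; 105/105 used.
Total value = 1021.11

1021.11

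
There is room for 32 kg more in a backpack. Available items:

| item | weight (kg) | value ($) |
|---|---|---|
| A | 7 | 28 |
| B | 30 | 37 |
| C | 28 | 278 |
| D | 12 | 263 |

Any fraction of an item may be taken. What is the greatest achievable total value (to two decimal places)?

Ratios (sorted): D 21.92, C 9.93, A 4.00, B 1.23
take D (12 @ 263); take 20/28 of C → 198.57. Capacity used 32/32.
Total value = 461.57

461.57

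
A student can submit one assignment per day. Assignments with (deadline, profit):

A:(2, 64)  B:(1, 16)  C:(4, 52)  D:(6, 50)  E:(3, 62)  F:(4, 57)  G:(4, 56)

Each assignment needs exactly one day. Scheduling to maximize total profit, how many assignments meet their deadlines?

Take jobs in profit order; each goes to the latest open slot no later than its deadline.
Profit order: A=64 E=62 F=57 G=56 C=52 D=50 B=16
Assign: A→slot 2, E→slot 3, F→slot 4, G→slot 1, C skipped, D→slot 6, B skipped.
Slots: [1:G] [2:A] [3:E] [4:F] [6:D]
5 of 7 scheduled.

5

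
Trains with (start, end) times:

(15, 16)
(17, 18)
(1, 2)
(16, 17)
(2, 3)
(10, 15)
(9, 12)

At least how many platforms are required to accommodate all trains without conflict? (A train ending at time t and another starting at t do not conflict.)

2

starts: [1, 2, 9, 10, 15, 16, 17]
ends:   [2, 3, 12, 15, 16, 17, 18]
s1→1 e2→0 s2→1 e3→0 s9→1 s10→2  — peak 2.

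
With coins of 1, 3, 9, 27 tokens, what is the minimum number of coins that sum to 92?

6

Greedy: take as many of the largest coin as possible, then repeat with the remainder.
92 = 3×27 + 1×9 + 2×1
Total coins = 3 + 1 + 2 = 6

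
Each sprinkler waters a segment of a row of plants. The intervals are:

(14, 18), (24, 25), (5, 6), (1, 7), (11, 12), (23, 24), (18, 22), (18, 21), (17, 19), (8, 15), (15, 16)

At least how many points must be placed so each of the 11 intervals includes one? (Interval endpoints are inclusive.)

Sort by right endpoint; whenever an interval is uncovered, place a point at its right end.
By right end: [5,6]  [1,7]  [11,12]  [8,15]  [15,16]  [14,18]  [17,19]  [18,21]  [18,22]  [23,24]  [24,25]
[5,6] uncovered → point at 6; [11,12] uncovered → point at 12; [15,16] uncovered → point at 16; [17,19] uncovered → point at 19; [23,24] uncovered → point at 24.
Points: 6, 12, 16, 19, 24 (5 total).

5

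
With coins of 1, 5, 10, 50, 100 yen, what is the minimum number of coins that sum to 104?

5

Use the largest denomination that fits, subtract, and repeat.
104 = 1×100 + 4×1
Total coins = 1 + 4 = 5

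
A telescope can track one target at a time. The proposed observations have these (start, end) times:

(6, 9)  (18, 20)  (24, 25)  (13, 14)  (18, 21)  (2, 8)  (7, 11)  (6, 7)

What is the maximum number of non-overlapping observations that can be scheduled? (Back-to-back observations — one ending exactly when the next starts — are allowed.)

5

Sorted by end: (6,7)  (2,8)  (6,9)  (7,11)  (13,14)  (18,20)  (18,21)  (24,25)
take (6,7); skip (6,9); take (7,11); take (13,14); take (18,20); take (24,25).
Selected 5 observations.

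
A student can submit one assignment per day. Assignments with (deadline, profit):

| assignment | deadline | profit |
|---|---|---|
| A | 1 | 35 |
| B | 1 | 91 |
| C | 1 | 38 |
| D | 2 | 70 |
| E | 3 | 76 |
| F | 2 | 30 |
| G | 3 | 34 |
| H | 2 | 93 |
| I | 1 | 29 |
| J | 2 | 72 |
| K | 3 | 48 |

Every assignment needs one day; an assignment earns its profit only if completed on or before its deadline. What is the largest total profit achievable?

Take jobs in profit order; each goes to the latest open slot no later than its deadline.
By profit: H(d2,93), B(d1,91), E(d3,76), J(d2,72), D(d2,70), K(d3,48), C(d1,38), A(d1,35), G(d3,34), F(d2,30), I(d1,29)
H→slot 2; B→slot 1; E→slot 3; J skipped; D skipped; K skipped; C skipped; A skipped; G skipped; F skipped; I skipped.
Profit = 91 + 93 + 76 = 260

260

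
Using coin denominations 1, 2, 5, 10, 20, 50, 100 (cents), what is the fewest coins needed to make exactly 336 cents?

7

Use the largest denomination that fits, subtract, and repeat.
336 − 3×100→36 − 1×20→16 − 1×10→6 − 1×5→1 − 1×1→0
Total coins = 3 + 1 + 1 + 1 + 1 = 7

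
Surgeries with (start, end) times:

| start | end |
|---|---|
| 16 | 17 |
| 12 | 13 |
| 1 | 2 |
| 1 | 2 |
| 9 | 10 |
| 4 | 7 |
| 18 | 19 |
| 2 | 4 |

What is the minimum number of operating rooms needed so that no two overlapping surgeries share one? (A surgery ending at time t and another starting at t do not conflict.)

starts: [1, 1, 2, 4, 9, 12, 16, 18]
ends:   [2, 2, 4, 7, 10, 13, 17, 19]
s1→1 s1→2  — peak 2.

2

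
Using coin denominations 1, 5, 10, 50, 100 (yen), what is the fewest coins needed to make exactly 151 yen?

Use the largest denomination that fits, subtract, and repeat.
151 − 1×100→51 − 1×50→1 − 1×1→0
Total coins = 1 + 1 + 1 = 3

3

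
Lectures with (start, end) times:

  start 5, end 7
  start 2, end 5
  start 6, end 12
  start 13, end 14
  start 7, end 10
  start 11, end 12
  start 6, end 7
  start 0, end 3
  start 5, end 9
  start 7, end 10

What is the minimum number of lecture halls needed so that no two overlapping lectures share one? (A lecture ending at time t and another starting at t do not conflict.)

4

The answer is the maximum number of intervals overlapping at any instant.
starts: [0, 2, 5, 5, 6, 6, 7, 7, 11, 13]
ends:   [3, 5, 7, 7, 9, 10, 10, 12, 12, 14]
s0→1 s2→2 e3→1 e5→0 s5→1 s5→2 s6→3 s6→4  — peak 4.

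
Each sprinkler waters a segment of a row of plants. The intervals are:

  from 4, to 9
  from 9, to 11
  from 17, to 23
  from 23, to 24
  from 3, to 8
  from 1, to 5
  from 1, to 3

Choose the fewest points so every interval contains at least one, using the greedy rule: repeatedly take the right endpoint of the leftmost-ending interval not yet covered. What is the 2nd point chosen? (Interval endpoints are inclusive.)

9

By right end: [1,3]  [1,5]  [3,8]  [4,9]  [9,11]  [17,23]  [23,24]
[1,3] uncovered → point at 3; [4,9] uncovered → point at 9; [17,23] uncovered → point at 23.
Points: 3, 9, 23 (3 total).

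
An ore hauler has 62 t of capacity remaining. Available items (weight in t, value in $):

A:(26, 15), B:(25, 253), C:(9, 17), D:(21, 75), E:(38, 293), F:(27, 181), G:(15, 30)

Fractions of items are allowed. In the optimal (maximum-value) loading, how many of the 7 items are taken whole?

1

Sort by value per unit weight and fill in that order.
Ratios (sorted): B 10.12, E 7.71, F 6.70, D 3.57, G 2.00, C 1.89, A 0.58
take B (25 @ 253); take 37/38 of E → 285.29. Capacity used 62/62.
1 item(s) taken whole; one partial (take 37/38 of E).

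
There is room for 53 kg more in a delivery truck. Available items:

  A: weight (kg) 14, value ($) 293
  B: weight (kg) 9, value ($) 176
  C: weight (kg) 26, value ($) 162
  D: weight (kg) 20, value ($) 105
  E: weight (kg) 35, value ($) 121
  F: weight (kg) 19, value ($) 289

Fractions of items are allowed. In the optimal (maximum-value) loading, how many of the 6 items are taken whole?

3

Sort by value per unit weight and fill in that order.
Ratios (sorted): A 20.93, B 19.56, F 15.21, C 6.23, D 5.25, E 3.46
take A (14 @ 293); take B (9 @ 176); take F (19 @ 289); take 11/26 of C → 68.54. Capacity used 53/53.
3 item(s) taken whole; one partial (take 11/26 of C).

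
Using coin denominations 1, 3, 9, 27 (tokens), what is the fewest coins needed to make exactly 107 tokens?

107 − 3×27→26 − 2×9→8 − 2×3→2 − 2×1→0
Total coins = 3 + 2 + 2 + 2 = 9

9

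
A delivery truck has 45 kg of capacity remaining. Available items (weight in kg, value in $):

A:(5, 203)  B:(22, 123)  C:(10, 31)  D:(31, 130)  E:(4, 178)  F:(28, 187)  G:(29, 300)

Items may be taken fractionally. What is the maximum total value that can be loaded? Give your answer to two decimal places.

Ratios (sorted): E 44.50, A 40.60, G 10.34, F 6.68, B 5.59, D 4.19, C 3.10
take E (4 @ 178); take A (5 @ 203); take G (29 @ 300); take 7/28 of F → 46.75. Capacity used 45/45.
Total value = 727.75

727.75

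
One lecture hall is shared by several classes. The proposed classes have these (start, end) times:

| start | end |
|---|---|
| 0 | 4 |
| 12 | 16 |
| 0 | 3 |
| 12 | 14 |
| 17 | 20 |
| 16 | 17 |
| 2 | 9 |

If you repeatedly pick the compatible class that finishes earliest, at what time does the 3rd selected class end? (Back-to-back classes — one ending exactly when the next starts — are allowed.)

17

Sort by end time and greedily take each interval whose start is ≥ the last chosen end.
Sorted by end: (0,3)  (0,4)  (2,9)  (12,14)  (12,16)  (16,17)  (17,20)
take (0,3); skip (0,4); take (12,14); take (16,17); take (17,20).
Selected: (0,3) (12,14) (16,17) (17,20)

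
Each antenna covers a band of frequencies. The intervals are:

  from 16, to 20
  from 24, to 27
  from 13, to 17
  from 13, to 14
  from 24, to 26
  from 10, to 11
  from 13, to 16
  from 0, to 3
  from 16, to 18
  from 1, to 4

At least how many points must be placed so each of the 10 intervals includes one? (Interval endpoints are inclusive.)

Sorted: [0,3] [1,4] [10,11] [13,14] [13,16] [13,17] [16,18] [16,20] [24,26] [24,27]
{[0,3],[1,4]} hit by 3; {[10,11]} hit by 11; {[13,14],[13,16],[13,17]} hit by 14; {[16,18],[16,20]} hit by 18; {[24,26],[24,27]} hit by 26.
Points: 3, 11, 14, 18, 26 (5 total).

5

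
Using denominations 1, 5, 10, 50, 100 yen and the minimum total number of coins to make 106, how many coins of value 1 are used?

1

Greedy: take as many of the largest coin as possible, then repeat with the remainder.
106 = 1×100 + 1×5 + 1×1
Count of 1: 1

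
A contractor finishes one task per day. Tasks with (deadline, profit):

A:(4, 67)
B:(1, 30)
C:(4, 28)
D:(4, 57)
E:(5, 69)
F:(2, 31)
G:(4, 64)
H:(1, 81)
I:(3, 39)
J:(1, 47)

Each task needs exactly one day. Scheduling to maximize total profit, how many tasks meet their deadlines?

Sort by profit descending; place each in the latest free slot ≤ its deadline.
By profit: H(d1,81), E(d5,69), A(d4,67), G(d4,64), D(d4,57), J(d1,47), I(d3,39), F(d2,31), B(d1,30), C(d4,28)
H→slot 1; E→slot 5; A→slot 4; G→slot 3; D→slot 2; J skipped; I skipped; F skipped; B skipped; C skipped.
5 of 10 scheduled.

5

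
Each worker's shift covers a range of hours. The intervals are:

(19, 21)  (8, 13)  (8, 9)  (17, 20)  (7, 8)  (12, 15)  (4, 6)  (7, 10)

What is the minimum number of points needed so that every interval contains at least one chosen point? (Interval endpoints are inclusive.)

4

Sort by right endpoint; whenever an interval is uncovered, place a point at its right end.
Sorted: [4,6] [7,8] [8,9] [7,10] [8,13] [12,15] [17,20] [19,21]
{[4,6]} hit by 6; {[7,8],[8,9],[7,10],[8,13]} hit by 8; {[12,15]} hit by 15; {[17,20],[19,21]} hit by 20.
Points: 6, 8, 15, 20 (4 total).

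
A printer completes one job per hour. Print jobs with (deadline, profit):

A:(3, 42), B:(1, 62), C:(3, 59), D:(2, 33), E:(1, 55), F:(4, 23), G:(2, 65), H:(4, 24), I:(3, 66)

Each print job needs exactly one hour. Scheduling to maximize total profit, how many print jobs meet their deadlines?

By profit: I(d3,66), G(d2,65), B(d1,62), C(d3,59), E(d1,55), A(d3,42), D(d2,33), H(d4,24), F(d4,23)
I→slot 3; G→slot 2; B→slot 1; C skipped; E skipped; A skipped; D skipped; H→slot 4; F skipped.
4 of 9 scheduled.

4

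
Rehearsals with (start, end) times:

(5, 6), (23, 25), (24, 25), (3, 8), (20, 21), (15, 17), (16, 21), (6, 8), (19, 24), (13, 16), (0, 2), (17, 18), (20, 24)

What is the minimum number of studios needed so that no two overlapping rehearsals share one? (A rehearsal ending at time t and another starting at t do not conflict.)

4

starts: [0, 3, 5, 6, 13, 15, 16, 17, 19, 20, 20, 23, 24]
ends:   [2, 6, 8, 8, 16, 17, 18, 21, 21, 24, 24, 25, 25]
s0→1 e2→0 s3→1 s5→2 e6→1 s6→2 e8→1 e8→0 s13→1 s15→2 e16→1 s16→2 e17→1 s17→2 e18→1 s19→2 s20→3 s20→4  — peak 4.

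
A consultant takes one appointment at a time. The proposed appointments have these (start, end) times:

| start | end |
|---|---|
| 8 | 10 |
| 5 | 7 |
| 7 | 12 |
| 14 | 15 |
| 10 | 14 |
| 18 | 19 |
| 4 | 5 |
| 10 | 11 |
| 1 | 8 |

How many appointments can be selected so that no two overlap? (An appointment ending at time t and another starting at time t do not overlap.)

Sorted by end: (4,5)  (5,7)  (1,8)  (8,10)  (10,11)  (7,12)  (10,14)  (14,15)  (18,19)
take (4,5); take (5,7); take (8,10); take (10,11); skip (7,12); skip (10,14); take (14,15); take (18,19).
Selected 6 appointments.

6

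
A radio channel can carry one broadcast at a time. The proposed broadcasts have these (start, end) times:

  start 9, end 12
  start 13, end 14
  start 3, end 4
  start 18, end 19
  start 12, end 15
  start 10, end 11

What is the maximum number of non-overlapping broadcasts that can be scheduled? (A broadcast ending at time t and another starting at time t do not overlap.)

Sort by end time and greedily take each interval whose start is ≥ the last chosen end.
By end time: (3,4), (10,11), (9,12), (13,14), (12,15), (18,19).
Pick (3,4); next start ≥ 4 → (10,11); next start ≥ 11 → (13,14); next start ≥ 14 → (18,19).
Selected 4 broadcasts.

4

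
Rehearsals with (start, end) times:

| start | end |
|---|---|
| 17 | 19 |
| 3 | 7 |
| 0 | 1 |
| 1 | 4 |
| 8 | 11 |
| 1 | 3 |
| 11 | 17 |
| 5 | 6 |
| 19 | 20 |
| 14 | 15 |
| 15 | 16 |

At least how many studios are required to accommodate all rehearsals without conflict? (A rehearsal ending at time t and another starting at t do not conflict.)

2

The answer is the maximum number of intervals overlapping at any instant.
starts: [0, 1, 1, 3, 5, 8, 11, 14, 15, 17, 19]
ends:   [1, 3, 4, 6, 7, 11, 15, 16, 17, 19, 20]
s0→1 e1→0 s1→1 s1→2  — peak 2.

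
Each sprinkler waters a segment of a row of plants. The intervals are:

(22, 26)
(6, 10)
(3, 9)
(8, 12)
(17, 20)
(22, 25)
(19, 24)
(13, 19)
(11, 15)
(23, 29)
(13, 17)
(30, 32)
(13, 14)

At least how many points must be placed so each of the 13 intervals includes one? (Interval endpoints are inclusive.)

Sorted: [3,9] [6,10] [8,12] [13,14] [11,15] [13,17] [13,19] [17,20] [19,24] [22,25] [22,26] [23,29] [30,32]
{[3,9],[6,10],[8,12]} hit by 9; {[13,14],[11,15],[13,17],[13,19]} hit by 14; {[17,20],[19,24]} hit by 20; {[22,25],[22,26],[23,29]} hit by 25; {[30,32]} hit by 32.
Points: 9, 14, 20, 25, 32 (5 total).

5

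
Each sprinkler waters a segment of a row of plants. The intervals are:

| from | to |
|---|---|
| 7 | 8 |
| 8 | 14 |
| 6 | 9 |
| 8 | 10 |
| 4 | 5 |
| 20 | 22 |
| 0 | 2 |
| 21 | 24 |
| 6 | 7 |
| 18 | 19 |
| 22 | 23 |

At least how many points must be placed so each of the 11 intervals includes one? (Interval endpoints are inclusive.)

By right end: [0,2]  [4,5]  [6,7]  [7,8]  [6,9]  [8,10]  [8,14]  [18,19]  [20,22]  [22,23]  [21,24]
[0,2] uncovered → point at 2; [4,5] uncovered → point at 5; [6,7] uncovered → point at 7; [8,10] uncovered → point at 10; [18,19] uncovered → point at 19; [20,22] uncovered → point at 22.
Points: 2, 5, 7, 10, 19, 22 (6 total).

6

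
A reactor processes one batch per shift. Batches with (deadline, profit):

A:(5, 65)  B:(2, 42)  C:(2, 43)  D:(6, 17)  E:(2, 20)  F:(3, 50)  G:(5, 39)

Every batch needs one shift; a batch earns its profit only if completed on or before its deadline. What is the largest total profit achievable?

By profit: A(d5,65), F(d3,50), C(d2,43), B(d2,42), G(d5,39), E(d2,20), D(d6,17)
A→slot 5; F→slot 3; C→slot 2; B→slot 1; G→slot 4; E skipped; D→slot 6.
Profit = 42 + 43 + 50 + 39 + 65 + 17 = 256

256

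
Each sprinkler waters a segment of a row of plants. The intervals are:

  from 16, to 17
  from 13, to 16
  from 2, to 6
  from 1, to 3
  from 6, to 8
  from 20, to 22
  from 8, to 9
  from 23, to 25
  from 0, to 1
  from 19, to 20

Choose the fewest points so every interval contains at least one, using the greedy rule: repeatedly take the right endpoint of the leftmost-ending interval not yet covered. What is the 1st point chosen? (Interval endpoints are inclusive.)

Sort by right endpoint; whenever an interval is uncovered, place a point at its right end.
Sorted: [0,1] [1,3] [2,6] [6,8] [8,9] [13,16] [16,17] [19,20] [20,22] [23,25]
{[0,1],[1,3]} hit by 1; {[2,6],[6,8]} hit by 6; {[8,9]} hit by 9; {[13,16],[16,17]} hit by 16; {[19,20],[20,22]} hit by 20; {[23,25]} hit by 25.
Points: 1, 6, 9, 16, 20, 25 (6 total).

1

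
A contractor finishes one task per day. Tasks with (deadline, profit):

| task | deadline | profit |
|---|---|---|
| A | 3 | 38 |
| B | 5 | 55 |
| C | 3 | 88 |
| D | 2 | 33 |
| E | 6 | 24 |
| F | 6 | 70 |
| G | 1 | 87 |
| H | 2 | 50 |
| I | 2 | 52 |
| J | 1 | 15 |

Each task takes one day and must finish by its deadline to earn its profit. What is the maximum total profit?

Sort by profit descending; place each in the latest free slot ≤ its deadline.
Profit order: C=88 G=87 F=70 B=55 I=52 H=50 A=38 D=33 E=24 J=15
Assign: C→slot 3, G→slot 1, F→slot 6, B→slot 5, I→slot 2, H skipped, A skipped, D skipped, E→slot 4, J skipped.
Slots: [1:G] [2:I] [3:C] [4:E] [5:B] [6:F]
Profit = 87 + 52 + 88 + 24 + 55 + 70 = 376

376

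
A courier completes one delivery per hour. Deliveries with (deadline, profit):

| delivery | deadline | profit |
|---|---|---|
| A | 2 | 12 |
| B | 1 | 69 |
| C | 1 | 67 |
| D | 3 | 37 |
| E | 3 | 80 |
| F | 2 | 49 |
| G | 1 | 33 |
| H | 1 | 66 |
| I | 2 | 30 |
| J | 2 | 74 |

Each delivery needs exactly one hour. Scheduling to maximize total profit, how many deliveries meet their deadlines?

3

Profit order: E=80 J=74 B=69 C=67 H=66 F=49 D=37 G=33 I=30 A=12
Assign: E→slot 3, J→slot 2, B→slot 1, C skipped, H skipped, F skipped, D skipped, G skipped, I skipped, A skipped.
Slots: [1:B] [2:J] [3:E]
3 of 10 scheduled.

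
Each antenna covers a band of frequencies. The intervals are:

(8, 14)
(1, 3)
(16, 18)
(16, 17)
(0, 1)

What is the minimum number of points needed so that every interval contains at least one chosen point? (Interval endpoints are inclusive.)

3

Sort by right endpoint; whenever an interval is uncovered, place a point at its right end.
By right end: [0,1]  [1,3]  [8,14]  [16,17]  [16,18]
[0,1] uncovered → point at 1; [8,14] uncovered → point at 14; [16,17] uncovered → point at 17.
Points: 1, 14, 17 (3 total).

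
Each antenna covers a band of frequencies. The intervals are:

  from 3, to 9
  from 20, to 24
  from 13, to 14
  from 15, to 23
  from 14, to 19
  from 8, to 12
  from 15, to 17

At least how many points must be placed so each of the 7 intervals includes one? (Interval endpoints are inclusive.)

By right end: [3,9]  [8,12]  [13,14]  [15,17]  [14,19]  [15,23]  [20,24]
[3,9] uncovered → point at 9; [13,14] uncovered → point at 14; [15,17] uncovered → point at 17; [20,24] uncovered → point at 24.
Points: 9, 14, 17, 24 (4 total).

4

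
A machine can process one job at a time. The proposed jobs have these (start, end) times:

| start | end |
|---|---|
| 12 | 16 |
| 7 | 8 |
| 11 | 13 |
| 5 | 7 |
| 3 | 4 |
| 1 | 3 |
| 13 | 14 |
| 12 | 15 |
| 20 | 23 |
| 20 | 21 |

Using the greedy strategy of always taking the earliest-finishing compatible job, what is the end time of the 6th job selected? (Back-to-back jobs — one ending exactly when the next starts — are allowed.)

14

Sorted by end: (1,3)  (3,4)  (5,7)  (7,8)  (11,13)  (13,14)  (12,15)  (12,16)  (20,21)  (20,23)
take (1,3); take (3,4); take (5,7); take (7,8); take (11,13); take (13,14); skip (12,15); skip (12,16); take (20,21).
Selected: (1,3) (3,4) (5,7) (7,8) (11,13) (13,14) (20,21)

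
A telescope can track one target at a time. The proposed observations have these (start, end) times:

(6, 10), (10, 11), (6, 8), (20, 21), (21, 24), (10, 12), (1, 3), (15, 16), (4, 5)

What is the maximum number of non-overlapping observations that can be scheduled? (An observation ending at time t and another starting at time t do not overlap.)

7

By end time: (1,3), (4,5), (6,8), (6,10), (10,11), (10,12), (15,16), (20,21), (21,24).
Pick (1,3); next start ≥ 3 → (4,5); next start ≥ 5 → (6,8); next start ≥ 8 → (10,11); next start ≥ 11 → (15,16); next start ≥ 16 → (20,21); next start ≥ 21 → (21,24).
Selected 7 observations.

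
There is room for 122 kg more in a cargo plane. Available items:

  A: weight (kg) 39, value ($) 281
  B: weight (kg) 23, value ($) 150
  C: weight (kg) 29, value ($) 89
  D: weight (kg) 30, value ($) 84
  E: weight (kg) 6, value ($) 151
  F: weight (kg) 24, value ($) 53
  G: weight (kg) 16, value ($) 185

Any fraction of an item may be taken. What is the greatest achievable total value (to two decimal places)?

Greedy by value/weight ratio, highest first.
Ratios (sorted): E 25.17, G 11.56, A 7.21, B 6.52, C 3.07, D 2.80, F 2.21
take E (6 @ 151); take G (16 @ 185); take A (39 @ 281); take B (23 @ 150); take C (29 @ 89); take 9/30 of D → 25.20. Capacity used 122/122.
Total value = 881.20

881.20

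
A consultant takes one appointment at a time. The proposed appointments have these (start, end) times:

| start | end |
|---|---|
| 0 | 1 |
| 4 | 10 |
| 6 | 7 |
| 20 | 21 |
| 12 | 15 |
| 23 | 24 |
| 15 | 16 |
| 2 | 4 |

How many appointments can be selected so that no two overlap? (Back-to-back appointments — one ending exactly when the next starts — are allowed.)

7

Sort by end time and greedily take each interval whose start is ≥ the last chosen end.
Sorted by end: (0,1)  (2,4)  (6,7)  (4,10)  (12,15)  (15,16)  (20,21)  (23,24)
take (0,1); take (2,4); take (6,7); take (12,15); take (15,16); take (20,21); take (23,24).
Selected 7 appointments.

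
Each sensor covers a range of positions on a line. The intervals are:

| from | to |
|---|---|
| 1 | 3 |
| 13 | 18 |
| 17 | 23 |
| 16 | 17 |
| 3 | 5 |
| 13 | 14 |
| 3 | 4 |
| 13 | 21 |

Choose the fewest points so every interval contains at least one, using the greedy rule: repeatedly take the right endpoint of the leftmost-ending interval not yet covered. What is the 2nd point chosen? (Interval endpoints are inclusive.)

Sorted: [1,3] [3,4] [3,5] [13,14] [16,17] [13,18] [13,21] [17,23]
{[1,3],[3,4],[3,5]} hit by 3; {[13,14]} hit by 14; {[16,17],[13,18],[13,21],[17,23]} hit by 17.
Points: 3, 14, 17 (3 total).

14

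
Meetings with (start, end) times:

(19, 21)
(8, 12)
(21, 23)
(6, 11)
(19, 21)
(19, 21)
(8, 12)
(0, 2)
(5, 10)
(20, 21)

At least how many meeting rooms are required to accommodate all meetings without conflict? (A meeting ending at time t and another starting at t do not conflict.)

4

starts: [0, 5, 6, 8, 8, 19, 19, 19, 20, 21]
ends:   [2, 10, 11, 12, 12, 21, 21, 21, 21, 23]
s0→1 e2→0 s5→1 s6→2 s8→3 s8→4  — peak 4.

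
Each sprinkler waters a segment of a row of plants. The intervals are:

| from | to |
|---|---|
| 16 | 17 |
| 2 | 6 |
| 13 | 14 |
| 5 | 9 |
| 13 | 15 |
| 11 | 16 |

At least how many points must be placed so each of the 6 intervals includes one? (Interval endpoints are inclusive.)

3

Sort by right endpoint; whenever an interval is uncovered, place a point at its right end.
Sorted: [2,6] [5,9] [13,14] [13,15] [11,16] [16,17]
{[2,6],[5,9]} hit by 6; {[13,14],[13,15],[11,16]} hit by 14; {[16,17]} hit by 17.
Points: 6, 14, 17 (3 total).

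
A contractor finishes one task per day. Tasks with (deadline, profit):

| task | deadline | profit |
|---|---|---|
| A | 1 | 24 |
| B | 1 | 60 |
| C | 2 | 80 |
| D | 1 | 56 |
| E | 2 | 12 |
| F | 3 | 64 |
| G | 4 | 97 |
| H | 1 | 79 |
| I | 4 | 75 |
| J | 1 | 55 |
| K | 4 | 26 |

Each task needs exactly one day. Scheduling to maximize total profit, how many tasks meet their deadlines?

4

Take jobs in profit order; each goes to the latest open slot no later than its deadline.
By profit: G(d4,97), C(d2,80), H(d1,79), I(d4,75), F(d3,64), B(d1,60), D(d1,56), J(d1,55), K(d4,26), A(d1,24), E(d2,12)
G→slot 4; C→slot 2; H→slot 1; I→slot 3; F skipped; B skipped; D skipped; J skipped; K skipped; A skipped; E skipped.
4 of 11 scheduled.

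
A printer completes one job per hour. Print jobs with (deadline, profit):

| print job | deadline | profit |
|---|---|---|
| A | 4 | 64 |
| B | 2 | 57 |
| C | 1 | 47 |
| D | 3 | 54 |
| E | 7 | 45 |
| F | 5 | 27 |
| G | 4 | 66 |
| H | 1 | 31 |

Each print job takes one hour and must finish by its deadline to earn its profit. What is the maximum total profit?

313

Profit order: G=66 A=64 B=57 D=54 C=47 E=45 H=31 F=27
Assign: G→slot 4, A→slot 3, B→slot 2, D→slot 1, C skipped, E→slot 7, H skipped, F→slot 5.
Slots: [1:D] [2:B] [3:A] [4:G] [5:F] [7:E]
Profit = 54 + 57 + 64 + 66 + 27 + 45 = 313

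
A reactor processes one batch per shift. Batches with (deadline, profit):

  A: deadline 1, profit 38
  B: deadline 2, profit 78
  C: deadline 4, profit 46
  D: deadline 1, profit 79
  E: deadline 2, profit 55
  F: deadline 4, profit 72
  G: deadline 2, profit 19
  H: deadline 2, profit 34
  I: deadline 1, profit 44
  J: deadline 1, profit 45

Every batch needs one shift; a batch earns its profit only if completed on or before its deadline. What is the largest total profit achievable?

Take jobs in profit order; each goes to the latest open slot no later than its deadline.
Profit order: D=79 B=78 F=72 E=55 C=46 J=45 I=44 A=38 H=34 G=19
Assign: D→slot 1, B→slot 2, F→slot 4, E skipped, C→slot 3, J skipped, I skipped, A skipped, H skipped, G skipped.
Slots: [1:D] [2:B] [3:C] [4:F]
Profit = 79 + 78 + 46 + 72 = 275

275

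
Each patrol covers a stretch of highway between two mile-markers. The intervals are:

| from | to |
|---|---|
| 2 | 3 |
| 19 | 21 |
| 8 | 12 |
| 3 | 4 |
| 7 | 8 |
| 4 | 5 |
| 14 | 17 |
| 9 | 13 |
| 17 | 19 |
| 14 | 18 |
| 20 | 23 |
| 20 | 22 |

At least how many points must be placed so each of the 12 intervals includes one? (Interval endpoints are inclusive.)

By right end: [2,3]  [3,4]  [4,5]  [7,8]  [8,12]  [9,13]  [14,17]  [14,18]  [17,19]  [19,21]  [20,22]  [20,23]
[2,3] uncovered → point at 3; [4,5] uncovered → point at 5; [7,8] uncovered → point at 8; [9,13] uncovered → point at 13; [14,17] uncovered → point at 17; [19,21] uncovered → point at 21.
Points: 3, 5, 8, 13, 17, 21 (6 total).

6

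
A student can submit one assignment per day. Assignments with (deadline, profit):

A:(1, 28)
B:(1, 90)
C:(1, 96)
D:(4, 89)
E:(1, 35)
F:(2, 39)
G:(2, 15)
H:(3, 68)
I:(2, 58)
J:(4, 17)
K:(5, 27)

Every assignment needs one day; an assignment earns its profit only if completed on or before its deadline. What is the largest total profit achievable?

338

Sort by profit descending; place each in the latest free slot ≤ its deadline.
Profit order: C=96 B=90 D=89 H=68 I=58 F=39 E=35 A=28 K=27 J=17 G=15
Assign: C→slot 1, B skipped, D→slot 4, H→slot 3, I→slot 2, F skipped, E skipped, A skipped, K→slot 5, J skipped, G skipped.
Slots: [1:C] [2:I] [3:H] [4:D] [5:K]
Profit = 96 + 58 + 68 + 89 + 27 = 338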